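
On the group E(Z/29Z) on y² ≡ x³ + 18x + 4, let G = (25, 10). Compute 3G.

(1, 9)

Repeated addition: build up to 3G.
2G: tangent at (25, 10): λ = (3·25² + 18)/(2·10) ≡ 8/20. 20⁻¹ ≡ 16 (mod 29), so λ ≡ 8·16 ≡ 12.
  x = λ² - 25 - 25 = 144 - 50 ≡ 7; y = λ·(25 - 7) - 10 ≡ 3. → (7, 3)
3G: (7, 3) + (25, 10). λ = (10 - 3)/(25 - 7) ≡ 7/18 mod 29. 18⁻¹ ≡ 21 (mod 29), so λ ≡ 2.
  x = λ² - 7 - 25 = 4 - 32 ≡ 1; y = λ·(7 - 1) - 3 ≡ 9. → (1, 9)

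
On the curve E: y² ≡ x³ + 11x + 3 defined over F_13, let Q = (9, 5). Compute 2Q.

tangent at (9, 5): λ = (3·9² + 11)/(2·5) ≡ 7/10. 10⁻¹ ≡ 4 (mod 13) since 10·4 = 40 ≡ 1, so λ ≡ 7·4 ≡ 2.
  x = λ² - 9 - 9 = 4 - 18 ≡ 12; y = λ·(9 - 12) - 5 ≡ 2. → (12, 2)

(12, 2)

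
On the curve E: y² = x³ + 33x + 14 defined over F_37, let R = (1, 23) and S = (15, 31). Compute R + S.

(10, 30)

(1, 23) + (15, 31). λ = (31 - 23)/(15 - 1) ≡ 8/14 mod 37. 14⁻¹ ≡ 8 (mod 37), so λ ≡ 27.
  x = λ² - 1 - 15 = 729 - 16 ≡ 10; y = λ·(1 - 10) - 23 ≡ 30. → (10, 30)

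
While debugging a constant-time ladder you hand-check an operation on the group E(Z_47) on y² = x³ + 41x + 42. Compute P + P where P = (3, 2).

(1, 32)

tangent at (3, 2): λ = (3·3² + 41)/(2·2) ≡ 21/4. 4⁻¹ ≡ 12 (mod 47) since 4·12 = 48 ≡ 1, so λ ≡ 21·12 ≡ 17.
  x = λ² - 3 - 3 = 289 - 6 ≡ 1; y = λ·(3 - 1) - 2 ≡ 32. → (1, 32)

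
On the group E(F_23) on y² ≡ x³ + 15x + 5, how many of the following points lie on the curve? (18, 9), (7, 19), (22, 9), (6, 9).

4

(18, 9): 9² ≡ 12, rhs ≡ 12 → on.
(7, 19): 19² ≡ 16, rhs ≡ 16 → on.
(22, 9): 9² ≡ 12, rhs ≡ 12 → on.
(6, 9): 9² ≡ 12, rhs ≡ 12 → on.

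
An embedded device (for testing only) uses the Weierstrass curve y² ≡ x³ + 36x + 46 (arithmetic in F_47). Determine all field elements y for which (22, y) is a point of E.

21, 26

x³ + 36x + 46 = 11486 ≡ 18 (mod 47).
Square roots of 18 mod 47: 21 and 26 (since 21² = 441 ≡ 18).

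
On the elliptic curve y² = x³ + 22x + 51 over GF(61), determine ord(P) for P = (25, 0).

2P: (25, 0) + (25, 0): same x and y₁ ≡ -y₂, so the sum is the point at infinity.
2P = the point at infinity, so the order is 2.

2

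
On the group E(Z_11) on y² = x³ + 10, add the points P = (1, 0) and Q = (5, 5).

(10, 8)

(1, 0) + (5, 5). λ = (5 - 0)/(5 - 1) ≡ 5/4 mod 11. 4⁻¹ ≡ 3 (mod 11), so λ ≡ 4.
  x = λ² - 1 - 5 = 16 - 6 ≡ 10; y = λ·(1 - 10) - 0 ≡ 8. → (10, 8)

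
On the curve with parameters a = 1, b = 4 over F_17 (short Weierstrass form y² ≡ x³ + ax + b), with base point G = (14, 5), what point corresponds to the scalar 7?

Double-and-add on 7 = (111)₂. Start with G = (14, 5) for the leading 1-bit.
double: tangent at (14, 5): λ = (3·14² + 1)/(2·5) ≡ 11/10. 10⁻¹ ≡ 12 (mod 17), so λ ≡ 11·12 ≡ 13.
  x = λ² - 14 - 14 = 169 - 28 ≡ 5; y = λ·(14 - 5) - 5 ≡ 10. → (5, 10)
add G: (5, 10) + (14, 5). λ = (5 - 10)/(14 - 5) ≡ 12/9 mod 17. 9⁻¹ ≡ 2 (mod 17) since 9·2 = 18 ≡ 1, so λ ≡ 7.
  x = λ² - 5 - 14 = 49 - 19 ≡ 13; y = λ·(5 - 13) - 10 ≡ 2. → (13, 2)
double: tangent at (13, 2): λ = (3·13² + 1)/(2·2) ≡ 15/4. 4⁻¹ ≡ 13 (mod 17) since 4·13 = 52 ≡ 1, so λ ≡ 15·13 ≡ 8.
  x = λ² - 13 - 13 = 64 - 26 ≡ 4; y = λ·(13 - 4) - 2 ≡ 2. → (4, 2)
add G: (4, 2) + (14, 5). λ = (5 - 2)/(14 - 4) ≡ 3/10 mod 17. 10⁻¹ ≡ 12 (mod 17) since 10·12 = 120 ≡ 1, so λ ≡ 2.
  x = λ² - 4 - 14 = 4 - 18 ≡ 3; y = λ·(4 - 3) - 2 ≡ 0. → (3, 0)

(3, 0)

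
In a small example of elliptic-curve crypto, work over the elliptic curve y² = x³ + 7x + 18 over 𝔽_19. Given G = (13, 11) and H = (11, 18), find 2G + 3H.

O

First 2G:
Repeated addition: build up to 2G.
2G: tangent at (13, 11): λ = (3·13² + 7)/(2·11) ≡ 1/3. 3⁻¹ ≡ 13 (mod 19), so λ ≡ 1·13 ≡ 13.
  x = λ² - 13 - 13 = 169 - 26 ≡ 10; y = λ·(13 - 10) - 11 ≡ 9. → (10, 9)
2G = (10, 9).
Next 3H:
Repeated addition: build up to 3H.
2H: tangent at (11, 18): λ = (3·11² + 7)/(2·18) ≡ 9/17. 17⁻¹ ≡ 9 (mod 19) since 17·9 = 153 ≡ 1, so λ ≡ 9·9 ≡ 5.
  x = λ² - 11 - 11 = 25 - 22 ≡ 3; y = λ·(11 - 3) - 18 ≡ 3. → (3, 3)
3H: (3, 3) + (11, 18). λ = (18 - 3)/(11 - 3) ≡ 15/8 mod 19. 8⁻¹ ≡ 12 (mod 19), so λ ≡ 9.
  x = λ² - 3 - 11 = 81 - 14 ≡ 10; y = λ·(3 - 10) - 3 ≡ 10. → (10, 10)
3H = (10, 10).
Finally 2G + 3H:
(10, 9) + (10, 10): same x and y₁ ≡ -y₂, so the sum is ∞.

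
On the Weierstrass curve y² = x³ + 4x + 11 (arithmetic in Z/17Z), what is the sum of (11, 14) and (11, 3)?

The two points share x = 11 and their y-coordinates satisfy 14 + 3 ≡ 0 (mod 17), so they are inverses. Their sum is 𝒪.

O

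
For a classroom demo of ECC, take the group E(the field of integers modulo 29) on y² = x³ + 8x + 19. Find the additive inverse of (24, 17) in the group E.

(24, 12)

-(24, 17) = (24, -17 mod 29) = (24, 12).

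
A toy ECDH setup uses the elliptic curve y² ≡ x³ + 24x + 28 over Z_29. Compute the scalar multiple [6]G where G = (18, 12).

(8, 23)

Double-and-add on 6 = (110)₂. Start with G = (18, 12) for the leading 1-bit.
double: tangent at (18, 12): λ = (3·18² + 24)/(2·12) ≡ 10/24. 24⁻¹ ≡ 23 (mod 29), so λ ≡ 10·23 ≡ 27.
  x = λ² - 18 - 18 = 729 - 36 ≡ 26; y = λ·(18 - 26) - 12 ≡ 4. → (26, 4)
add G: (26, 4) + (18, 12). λ = (12 - 4)/(18 - 26) ≡ 8/21 mod 29. 21⁻¹ ≡ 18 (mod 29) since 21·18 = 378 ≡ 1, so λ ≡ 28.
  x = λ² - 26 - 18 = 784 - 44 ≡ 15; y = λ·(26 - 15) - 4 ≡ 14. → (15, 14)
double: tangent at (15, 14): λ = (3·15² + 24)/(2·14) ≡ 3/28. 28⁻¹ ≡ 28 (mod 29) since 28·28 = 784 ≡ 1, so λ ≡ 3·28 ≡ 26.
  x = λ² - 15 - 15 = 676 - 30 ≡ 8; y = λ·(15 - 8) - 14 ≡ 23. → (8, 23)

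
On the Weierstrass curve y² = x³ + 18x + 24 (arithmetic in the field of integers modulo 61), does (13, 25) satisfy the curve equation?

yes

y² = 25² ≡ 15; x³ + 18x + 24 = 2455 ≡ 15 (mod 61). 15 = 15.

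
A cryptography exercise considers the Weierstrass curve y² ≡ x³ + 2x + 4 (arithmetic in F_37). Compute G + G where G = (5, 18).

tangent at (5, 18): λ = (3·5² + 2)/(2·18) ≡ 3/36. 36⁻¹ ≡ 36 (mod 37), so λ ≡ 3·36 ≡ 34.
  x = λ² - 5 - 5 = 1156 - 10 ≡ 36; y = λ·(5 - 36) - 18 ≡ 1. → (36, 1)

(36, 1)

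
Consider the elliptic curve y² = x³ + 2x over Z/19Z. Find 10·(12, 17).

Write G = (12, 17).
Double-and-add on 10 = (1010)₂. Start with G = (12, 17) for the leading 1-bit.
double: tangent at (12, 17): λ = (3·12² + 2)/(2·17) ≡ 16/15. 15⁻¹ ≡ 14 (mod 19), so λ ≡ 16·14 ≡ 15.
  x = λ² - 12 - 12 = 225 - 24 ≡ 11; y = λ·(12 - 11) - 17 ≡ 17. → (11, 17)
double: tangent at (11, 17): λ = (3·11² + 2)/(2·17) ≡ 4/15. 15⁻¹ ≡ 14 (mod 19), so λ ≡ 4·14 ≡ 18.
  x = λ² - 11 - 11 = 324 - 22 ≡ 17; y = λ·(11 - 17) - 17 ≡ 8. → (17, 8)
add G: (17, 8) + (12, 17). λ = (17 - 8)/(12 - 17) ≡ 9/14 mod 19. 14⁻¹ ≡ 15 (mod 19) since 14·15 = 210 ≡ 1, so λ ≡ 2.
  x = λ² - 17 - 12 = 4 - 29 ≡ 13; y = λ·(17 - 13) - 8 ≡ 0. → (13, 0)
double: (13, 0) + (13, 0): same x and y₁ ≡ -y₂, so the sum is 𝒪.

O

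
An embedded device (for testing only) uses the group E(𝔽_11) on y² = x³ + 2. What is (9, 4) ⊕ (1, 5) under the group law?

(6, 8)

(9, 4) + (1, 5). λ = (5 - 4)/(1 - 9) ≡ 1/3 mod 11. 3⁻¹ ≡ 4 (mod 11), so λ ≡ 4.
  x = λ² - 9 - 1 = 16 - 10 ≡ 6; y = λ·(9 - 6) - 4 ≡ 8. → (6, 8)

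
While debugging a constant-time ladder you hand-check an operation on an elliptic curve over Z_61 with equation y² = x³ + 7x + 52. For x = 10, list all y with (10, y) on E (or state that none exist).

none

x³ + 7x + 52 = 1122 ≡ 24 (mod 61).
24 is a non-residue mod 61; no y exists.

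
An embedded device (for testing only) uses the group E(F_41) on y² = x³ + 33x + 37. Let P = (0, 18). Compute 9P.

(0, 18)

Repeated addition: build up to 9P.
2P: tangent at (0, 18): λ = (3·0² + 33)/(2·18) ≡ 33/36. 36⁻¹ ≡ 8 (mod 41), so λ ≡ 33·8 ≡ 18.
  x = λ² - 0 - 0 = 324 - 0 ≡ 37; y = λ·(0 - 37) - 18 ≡ 13. → (37, 13)
3P: (37, 13) + (0, 18). λ = (18 - 13)/(0 - 37) ≡ 5/4 mod 41. 4⁻¹ ≡ 31 (mod 41), so λ ≡ 32.
  x = λ² - 37 - 0 = 1024 - 37 ≡ 3; y = λ·(37 - 3) - 13 ≡ 9. → (3, 9)
4P: (3, 9) + (0, 18). λ = (18 - 9)/(0 - 3) ≡ 9/38 mod 41. 38⁻¹ ≡ 27 (mod 41), so λ ≡ 38.
  x = λ² - 3 - 0 = 1444 - 3 ≡ 6; y = λ·(3 - 6) - 9 ≡ 0. → (6, 0)
5P: (6, 0) + (0, 18). λ = (18 - 0)/(0 - 6) ≡ 18/35 mod 41. 35⁻¹ ≡ 34 (mod 41), so λ ≡ 38.
  x = λ² - 6 - 0 = 1444 - 6 ≡ 3; y = λ·(6 - 3) - 0 ≡ 32. → (3, 32)
6P: (3, 32) + (0, 18). λ = (18 - 32)/(0 - 3) ≡ 27/38 mod 41. 38⁻¹ ≡ 27 (mod 41) since 38·27 = 1026 ≡ 1, so λ ≡ 32.
  x = λ² - 3 - 0 = 1024 - 3 ≡ 37; y = λ·(3 - 37) - 32 ≡ 28. → (37, 28)
7P: (37, 28) + (0, 18). λ = (18 - 28)/(0 - 37) ≡ 31/4 mod 41. 4⁻¹ ≡ 31 (mod 41) since 4·31 = 124 ≡ 1, so λ ≡ 18.
  x = λ² - 37 - 0 = 324 - 37 ≡ 0; y = λ·(37 - 0) - 28 ≡ 23. → (0, 23)
8P: (0, 23) + (0, 18): same x and y₁ ≡ -y₂, so the sum is ∞.
9P: ∞ + (0, 18) = (0, 18) (identity).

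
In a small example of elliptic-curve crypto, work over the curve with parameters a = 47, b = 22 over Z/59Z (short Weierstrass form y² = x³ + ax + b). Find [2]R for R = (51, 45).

(20, 17)

tangent at (51, 45): λ = (3·51² + 47)/(2·45) ≡ 3/31. 31⁻¹ ≡ 40 (mod 59), so λ ≡ 3·40 ≡ 2.
  x = λ² - 51 - 51 = 4 - 102 ≡ 20; y = λ·(51 - 20) - 45 ≡ 17. → (20, 17)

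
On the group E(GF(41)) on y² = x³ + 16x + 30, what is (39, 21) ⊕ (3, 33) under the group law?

(39, 21) + (3, 33). λ = (33 - 21)/(3 - 39) ≡ 12/5 mod 41. 5⁻¹ ≡ 33 (mod 41), so λ ≡ 27.
  x = λ² - 39 - 3 = 729 - 42 ≡ 31; y = λ·(39 - 31) - 21 ≡ 31. → (31, 31)

(31, 31)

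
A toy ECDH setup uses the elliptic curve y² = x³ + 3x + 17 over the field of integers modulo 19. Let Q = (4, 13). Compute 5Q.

Repeated addition: build up to 5Q.
2Q: tangent at (4, 13): λ = (3·4² + 3)/(2·13) ≡ 13/7. 7⁻¹ ≡ 11 (mod 19) since 7·11 = 77 ≡ 1, so λ ≡ 13·11 ≡ 10.
  x = λ² - 4 - 4 = 100 - 8 ≡ 16; y = λ·(4 - 16) - 13 ≡ 0. → (16, 0)
3Q: (16, 0) + (4, 13). λ = (13 - 0)/(4 - 16) ≡ 13/7 mod 19. 7⁻¹ ≡ 11 (mod 19), so λ ≡ 10.
  x = λ² - 16 - 4 = 100 - 20 ≡ 4; y = λ·(16 - 4) - 0 ≡ 6. → (4, 6)
4Q: (4, 6) + (4, 13): same x and y₁ ≡ -y₂, so the sum is 𝒪.
5Q: 𝒪 + (4, 13) = (4, 13) (identity).

(4, 13)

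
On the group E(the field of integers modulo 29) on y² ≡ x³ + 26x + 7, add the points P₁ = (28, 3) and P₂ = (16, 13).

(1, 18)

(28, 3) + (16, 13). λ = (13 - 3)/(16 - 28) ≡ 10/17 mod 29. 17⁻¹ ≡ 12 (mod 29), so λ ≡ 4.
  x = λ² - 28 - 16 = 16 - 44 ≡ 1; y = λ·(28 - 1) - 3 ≡ 18. → (1, 18)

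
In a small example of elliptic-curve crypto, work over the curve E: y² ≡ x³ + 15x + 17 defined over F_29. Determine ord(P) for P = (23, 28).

8

2P: tangent at (23, 28): λ = (3·23² + 15)/(2·28) ≡ 7/27. 27⁻¹ ≡ 14 (mod 29), so λ ≡ 7·14 ≡ 11.
  x = λ² - 23 - 23 = 121 - 46 ≡ 17; y = λ·(23 - 17) - 28 ≡ 9. → (17, 9)
3P: (17, 9) + (23, 28). λ = (28 - 9)/(23 - 17) ≡ 19/6 mod 29. 6⁻¹ ≡ 5 (mod 29), so λ ≡ 8.
  x = λ² - 17 - 23 = 64 - 40 ≡ 24; y = λ·(17 - 24) - 9 ≡ 22. → (24, 22)
4P: (24, 22) + (23, 28). λ = (28 - 22)/(23 - 24) ≡ 6/28 mod 29. 28⁻¹ ≡ 28 (mod 29) since 28·28 = 784 ≡ 1, so λ ≡ 23.
  x = λ² - 24 - 23 = 529 - 47 ≡ 18; y = λ·(24 - 18) - 22 ≡ 0. → (18, 0)
5P: (18, 0) + (23, 28). λ = (28 - 0)/(23 - 18) ≡ 28/5 mod 29. 5⁻¹ ≡ 6 (mod 29), so λ ≡ 23.
  x = λ² - 18 - 23 = 529 - 41 ≡ 24; y = λ·(18 - 24) - 0 ≡ 7. → (24, 7)
6P: (24, 7) + (23, 28). λ = (28 - 7)/(23 - 24) ≡ 21/28 mod 29. 28⁻¹ ≡ 28 (mod 29) since 28·28 = 784 ≡ 1, so λ ≡ 8.
  x = λ² - 24 - 23 = 64 - 47 ≡ 17; y = λ·(24 - 17) - 7 ≡ 20. → (17, 20)
7P: (17, 20) + (23, 28). λ = (28 - 20)/(23 - 17) ≡ 8/6 mod 29. 6⁻¹ ≡ 5 (mod 29) since 6·5 = 30 ≡ 1, so λ ≡ 11.
  x = λ² - 17 - 23 = 121 - 40 ≡ 23; y = λ·(17 - 23) - 20 ≡ 1. → (23, 1)
8P: (23, 1) + (23, 28): same x and y₁ ≡ -y₂, so the sum is O.
8P = O, so the order is 8.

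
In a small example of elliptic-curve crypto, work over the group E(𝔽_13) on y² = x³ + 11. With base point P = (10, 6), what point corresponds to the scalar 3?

(8, 4)

Repeated addition: build up to 3P.
2P: tangent at (10, 6): λ = (3·10² + 0)/(2·6) ≡ 1/12. 12⁻¹ ≡ 12 (mod 13), so λ ≡ 1·12 ≡ 12.
  x = λ² - 10 - 10 = 144 - 20 ≡ 7; y = λ·(10 - 7) - 6 ≡ 4. → (7, 4)
3P: (7, 4) + (10, 6). λ = (6 - 4)/(10 - 7) ≡ 2/3 mod 13. 3⁻¹ ≡ 9 (mod 13) since 3·9 = 27 ≡ 1, so λ ≡ 5.
  x = λ² - 7 - 10 = 25 - 17 ≡ 8; y = λ·(7 - 8) - 4 ≡ 4. → (8, 4)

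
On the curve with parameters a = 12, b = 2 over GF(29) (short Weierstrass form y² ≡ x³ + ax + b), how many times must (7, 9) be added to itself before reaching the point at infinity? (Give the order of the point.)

7

2P: tangent at (7, 9): λ = (3·7² + 12)/(2·9) ≡ 14/18. 18⁻¹ ≡ 21 (mod 29) since 18·21 = 378 ≡ 1, so λ ≡ 14·21 ≡ 4.
  x = λ² - 7 - 7 = 16 - 14 ≡ 2; y = λ·(7 - 2) - 9 ≡ 11. → (2, 11)
3P: (2, 11) + (7, 9). λ = (9 - 11)/(7 - 2) ≡ 27/5 mod 29. 5⁻¹ ≡ 6 (mod 29), so λ ≡ 17.
  x = λ² - 2 - 7 = 289 - 9 ≡ 19; y = λ·(2 - 19) - 11 ≡ 19. → (19, 19)
4P: (19, 19) + (7, 9). λ = (9 - 19)/(7 - 19) ≡ 19/17 mod 29. 17⁻¹ ≡ 12 (mod 29), so λ ≡ 25.
  x = λ² - 19 - 7 = 625 - 26 ≡ 19; y = λ·(19 - 19) - 19 ≡ 10. → (19, 10)
5P: (19, 10) + (7, 9). λ = (9 - 10)/(7 - 19) ≡ 28/17 mod 29. 17⁻¹ ≡ 12 (mod 29), so λ ≡ 17.
  x = λ² - 19 - 7 = 289 - 26 ≡ 2; y = λ·(19 - 2) - 10 ≡ 18. → (2, 18)
6P: (2, 18) + (7, 9). λ = (9 - 18)/(7 - 2) ≡ 20/5 mod 29. 5⁻¹ ≡ 6 (mod 29) since 5·6 = 30 ≡ 1, so λ ≡ 4.
  x = λ² - 2 - 7 = 16 - 9 ≡ 7; y = λ·(2 - 7) - 18 ≡ 20. → (7, 20)
7P: (7, 20) + (7, 9): same x and y₁ ≡ -y₂, so the sum is the point at infinity.
7P = the point at infinity, so the order is 7.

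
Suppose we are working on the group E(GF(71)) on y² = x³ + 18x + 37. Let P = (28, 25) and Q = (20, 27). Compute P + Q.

(63, 37)

(28, 25) + (20, 27). λ = (27 - 25)/(20 - 28) ≡ 2/63 mod 71. 63⁻¹ ≡ 62 (mod 71) since 63·62 = 3906 ≡ 1, so λ ≡ 53.
  x = λ² - 28 - 20 = 2809 - 48 ≡ 63; y = λ·(28 - 63) - 25 ≡ 37. → (63, 37)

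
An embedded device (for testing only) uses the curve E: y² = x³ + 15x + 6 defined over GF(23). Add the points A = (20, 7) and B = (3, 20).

(13, 12)

(20, 7) + (3, 20). λ = (20 - 7)/(3 - 20) ≡ 13/6 mod 23. 6⁻¹ ≡ 4 (mod 23), so λ ≡ 6.
  x = λ² - 20 - 3 = 36 - 23 ≡ 13; y = λ·(20 - 13) - 7 ≡ 12. → (13, 12)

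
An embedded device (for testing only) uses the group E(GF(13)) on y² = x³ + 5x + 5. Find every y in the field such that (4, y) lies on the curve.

x³ + 5x + 5 = 89 ≡ 11 (mod 13).
11 is a non-residue mod 13; no y exists.

none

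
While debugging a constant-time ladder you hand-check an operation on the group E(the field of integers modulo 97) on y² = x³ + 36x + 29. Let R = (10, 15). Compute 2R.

tangent at (10, 15): λ = (3·10² + 36)/(2·15) ≡ 45/30. 30⁻¹ ≡ 55 (mod 97) since 30·55 = 1650 ≡ 1, so λ ≡ 45·55 ≡ 50.
  x = λ² - 10 - 10 = 2500 - 20 ≡ 55; y = λ·(10 - 55) - 15 ≡ 63. → (55, 63)

(55, 63)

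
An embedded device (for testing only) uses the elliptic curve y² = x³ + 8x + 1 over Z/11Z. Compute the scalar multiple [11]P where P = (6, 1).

(0, 1)

Repeated addition: build up to 11P.
2P: tangent at (6, 1): λ = (3·6² + 8)/(2·1) ≡ 6/2. 2⁻¹ ≡ 6 (mod 11) since 2·6 = 12 ≡ 1, so λ ≡ 6·6 ≡ 3.
  x = λ² - 6 - 6 = 9 - 12 ≡ 8; y = λ·(6 - 8) - 1 ≡ 4. → (8, 4)
3P: (8, 4) + (6, 1). λ = (1 - 4)/(6 - 8) ≡ 8/9 mod 11. 9⁻¹ ≡ 5 (mod 11) since 9·5 = 45 ≡ 1, so λ ≡ 7.
  x = λ² - 8 - 6 = 49 - 14 ≡ 2; y = λ·(8 - 2) - 4 ≡ 5. → (2, 5)
4P: (2, 5) + (6, 1). λ = (1 - 5)/(6 - 2) ≡ 7/4 mod 11. 4⁻¹ ≡ 3 (mod 11), so λ ≡ 10.
  x = λ² - 2 - 6 = 100 - 8 ≡ 4; y = λ·(2 - 4) - 5 ≡ 8. → (4, 8)
5P: (4, 8) + (6, 1). λ = (1 - 8)/(6 - 4) ≡ 4/2 mod 11. 2⁻¹ ≡ 6 (mod 11) since 2·6 = 12 ≡ 1, so λ ≡ 2.
  x = λ² - 4 - 6 = 4 - 10 ≡ 5; y = λ·(4 - 5) - 8 ≡ 1. → (5, 1)
6P: (5, 1) + (6, 1). λ = (1 - 1)/(6 - 5) ≡ 0/1 mod 11. 1⁻¹ ≡ 1 (mod 11) since 1·1 = 1 ≡ 1, so λ ≡ 0.
  x = λ² - 5 - 6 = 0 - 11 ≡ 0; y = λ·(5 - 0) - 1 ≡ 10. → (0, 10)
7P: (0, 10) + (6, 1). λ = (1 - 10)/(6 - 0) ≡ 2/6 mod 11. 6⁻¹ ≡ 2 (mod 11), so λ ≡ 4.
  x = λ² - 0 - 6 = 16 - 6 ≡ 10; y = λ·(0 - 10) - 10 ≡ 5. → (10, 5)
8P: (10, 5) + (6, 1). λ = (1 - 5)/(6 - 10) ≡ 7/7 mod 11. 7⁻¹ ≡ 8 (mod 11), so λ ≡ 1.
  x = λ² - 10 - 6 = 1 - 16 ≡ 7; y = λ·(10 - 7) - 5 ≡ 9. → (7, 9)
9P: (7, 9) + (6, 1). λ = (1 - 9)/(6 - 7) ≡ 3/10 mod 11. 10⁻¹ ≡ 10 (mod 11) since 10·10 = 100 ≡ 1, so λ ≡ 8.
  x = λ² - 7 - 6 = 64 - 13 ≡ 7; y = λ·(7 - 7) - 9 ≡ 2. → (7, 2)
10P: (7, 2) + (6, 1). λ = (1 - 2)/(6 - 7) ≡ 10/10 mod 11. 10⁻¹ ≡ 10 (mod 11) since 10·10 = 100 ≡ 1, so λ ≡ 1.
  x = λ² - 7 - 6 = 1 - 13 ≡ 10; y = λ·(7 - 10) - 2 ≡ 6. → (10, 6)
11P: (10, 6) + (6, 1). λ = (1 - 6)/(6 - 10) ≡ 6/7 mod 11. 7⁻¹ ≡ 8 (mod 11) since 7·8 = 56 ≡ 1, so λ ≡ 4.
  x = λ² - 10 - 6 = 16 - 16 ≡ 0; y = λ·(10 - 0) - 6 ≡ 1. → (0, 1)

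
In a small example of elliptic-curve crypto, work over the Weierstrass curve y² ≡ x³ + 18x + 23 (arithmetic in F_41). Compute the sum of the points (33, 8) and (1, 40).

(33, 8) + (1, 40). λ = (40 - 8)/(1 - 33) ≡ 32/9 mod 41. 9⁻¹ ≡ 32 (mod 41) since 9·32 = 288 ≡ 1, so λ ≡ 40.
  x = λ² - 33 - 1 = 1600 - 34 ≡ 8; y = λ·(33 - 8) - 8 ≡ 8. → (8, 8)

(8, 8)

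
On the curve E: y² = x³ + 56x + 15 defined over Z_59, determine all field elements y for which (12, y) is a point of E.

x³ + 56x + 15 = 2415 ≡ 55 (mod 59).
55 is a non-residue mod 59; no y exists.

none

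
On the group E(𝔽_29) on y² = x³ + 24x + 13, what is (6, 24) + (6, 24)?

tangent at (6, 24): λ = (3·6² + 24)/(2·24) ≡ 16/19. 19⁻¹ ≡ 26 (mod 29), so λ ≡ 16·26 ≡ 10.
  x = λ² - 6 - 6 = 100 - 12 ≡ 1; y = λ·(6 - 1) - 24 ≡ 26. → (1, 26)

(1, 26)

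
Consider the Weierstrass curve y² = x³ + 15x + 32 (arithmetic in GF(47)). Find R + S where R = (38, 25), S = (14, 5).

(38, 25) + (14, 5). λ = (5 - 25)/(14 - 38) ≡ 27/23 mod 47. 23⁻¹ ≡ 45 (mod 47) since 23·45 = 1035 ≡ 1, so λ ≡ 40.
  x = λ² - 38 - 14 = 1600 - 52 ≡ 44; y = λ·(38 - 44) - 25 ≡ 17. → (44, 17)

(44, 17)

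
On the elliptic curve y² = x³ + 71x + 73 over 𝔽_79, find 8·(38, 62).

Write G = (38, 62).
Double-and-add on 8 = (1000)₂. Start with G = (38, 62) for the leading 1-bit.
double: tangent at (38, 62): λ = (3·38² + 71)/(2·62) ≡ 58/45. 45⁻¹ ≡ 72 (mod 79), so λ ≡ 58·72 ≡ 68.
  x = λ² - 38 - 38 = 4624 - 76 ≡ 45; y = λ·(38 - 45) - 62 ≡ 15. → (45, 15)
double: tangent at (45, 15): λ = (3·45² + 71)/(2·15) ≡ 63/30. 30⁻¹ ≡ 29 (mod 79) since 30·29 = 870 ≡ 1, so λ ≡ 63·29 ≡ 10.
  x = λ² - 45 - 45 = 100 - 90 ≡ 10; y = λ·(45 - 10) - 15 ≡ 19. → (10, 19)
double: tangent at (10, 19): λ = (3·10² + 71)/(2·19) ≡ 55/38. 38⁻¹ ≡ 52 (mod 79) since 38·52 = 1976 ≡ 1, so λ ≡ 55·52 ≡ 16.
  x = λ² - 10 - 10 = 256 - 20 ≡ 78; y = λ·(10 - 78) - 19 ≡ 78. → (78, 78)

(78, 78)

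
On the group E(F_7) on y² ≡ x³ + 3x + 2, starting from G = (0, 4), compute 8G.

(0, 3)

Repeated addition: build up to 8G.
2G: tangent at (0, 4): λ = (3·0² + 3)/(2·4) ≡ 3/1. 1⁻¹ ≡ 1 (mod 7), so λ ≡ 3·1 ≡ 3.
  x = λ² - 0 - 0 = 9 - 0 ≡ 2; y = λ·(0 - 2) - 4 ≡ 4. → (2, 4)
3G: (2, 4) + (0, 4). λ = (4 - 4)/(0 - 2) ≡ 0/5 mod 7. 5⁻¹ ≡ 3 (mod 7), so λ ≡ 0.
  x = λ² - 2 - 0 = 0 - 2 ≡ 5; y = λ·(2 - 5) - 4 ≡ 3. → (5, 3)
4G: (5, 3) + (0, 4). λ = (4 - 3)/(0 - 5) ≡ 1/2 mod 7. 2⁻¹ ≡ 4 (mod 7), so λ ≡ 4.
  x = λ² - 5 - 0 = 16 - 5 ≡ 4; y = λ·(5 - 4) - 3 ≡ 1. → (4, 1)
5G: (4, 1) + (0, 4). λ = (4 - 1)/(0 - 4) ≡ 3/3 mod 7. 3⁻¹ ≡ 5 (mod 7) since 3·5 = 15 ≡ 1, so λ ≡ 1.
  x = λ² - 4 - 0 = 1 - 4 ≡ 4; y = λ·(4 - 4) - 1 ≡ 6. → (4, 6)
6G: (4, 6) + (0, 4). λ = (4 - 6)/(0 - 4) ≡ 5/3 mod 7. 3⁻¹ ≡ 5 (mod 7), so λ ≡ 4.
  x = λ² - 4 - 0 = 16 - 4 ≡ 5; y = λ·(4 - 5) - 6 ≡ 4. → (5, 4)
7G: (5, 4) + (0, 4). λ = (4 - 4)/(0 - 5) ≡ 0/2 mod 7. 2⁻¹ ≡ 4 (mod 7), so λ ≡ 0.
  x = λ² - 5 - 0 = 0 - 5 ≡ 2; y = λ·(5 - 2) - 4 ≡ 3. → (2, 3)
8G: (2, 3) + (0, 4). λ = (4 - 3)/(0 - 2) ≡ 1/5 mod 7. 5⁻¹ ≡ 3 (mod 7) since 5·3 = 15 ≡ 1, so λ ≡ 3.
  x = λ² - 2 - 0 = 9 - 2 ≡ 0; y = λ·(2 - 0) - 3 ≡ 3. → (0, 3)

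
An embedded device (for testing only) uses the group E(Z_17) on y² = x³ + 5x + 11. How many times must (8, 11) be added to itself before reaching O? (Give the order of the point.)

2P: tangent at (8, 11): λ = (3·8² + 5)/(2·11) ≡ 10/5. 5⁻¹ ≡ 7 (mod 17), so λ ≡ 10·7 ≡ 2.
  x = λ² - 8 - 8 = 4 - 16 ≡ 5; y = λ·(8 - 5) - 11 ≡ 12. → (5, 12)
3P: (5, 12) + (8, 11). λ = (11 - 12)/(8 - 5) ≡ 16/3 mod 17. 3⁻¹ ≡ 6 (mod 17) since 3·6 = 18 ≡ 1, so λ ≡ 11.
  x = λ² - 5 - 8 = 121 - 13 ≡ 6; y = λ·(5 - 6) - 12 ≡ 11. → (6, 11)
4P: (6, 11) + (8, 11). λ = (11 - 11)/(8 - 6) ≡ 0/2 mod 17. 2⁻¹ ≡ 9 (mod 17), so λ ≡ 0.
  x = λ² - 6 - 8 = 0 - 14 ≡ 3; y = λ·(6 - 3) - 11 ≡ 6. → (3, 6)
5P: (3, 6) + (8, 11). λ = (11 - 6)/(8 - 3) ≡ 5/5 mod 17. 5⁻¹ ≡ 7 (mod 17) since 5·7 = 35 ≡ 1, so λ ≡ 1.
  x = λ² - 3 - 8 = 1 - 11 ≡ 7; y = λ·(3 - 7) - 6 ≡ 7. → (7, 7)
6P: (7, 7) + (8, 11). λ = (11 - 7)/(8 - 7) ≡ 4/1 mod 17. 1⁻¹ ≡ 1 (mod 17) since 1·1 = 1 ≡ 1, so λ ≡ 4.
  x = λ² - 7 - 8 = 16 - 15 ≡ 1; y = λ·(7 - 1) - 7 ≡ 0. → (1, 0)
7P: (1, 0) + (8, 11). λ = (11 - 0)/(8 - 1) ≡ 11/7 mod 17. 7⁻¹ ≡ 5 (mod 17), so λ ≡ 4.
  x = λ² - 1 - 8 = 16 - 9 ≡ 7; y = λ·(1 - 7) - 0 ≡ 10. → (7, 10)
8P: (7, 10) + (8, 11). λ = (11 - 10)/(8 - 7) ≡ 1/1 mod 17. 1⁻¹ ≡ 1 (mod 17), so λ ≡ 1.
  x = λ² - 7 - 8 = 1 - 15 ≡ 3; y = λ·(7 - 3) - 10 ≡ 11. → (3, 11)
9P: (3, 11) + (8, 11). λ = (11 - 11)/(8 - 3) ≡ 0/5 mod 17. 5⁻¹ ≡ 7 (mod 17), so λ ≡ 0.
  x = λ² - 3 - 8 = 0 - 11 ≡ 6; y = λ·(3 - 6) - 11 ≡ 6. → (6, 6)
10P: (6, 6) + (8, 11). λ = (11 - 6)/(8 - 6) ≡ 5/2 mod 17. 2⁻¹ ≡ 9 (mod 17) since 2·9 = 18 ≡ 1, so λ ≡ 11.
  x = λ² - 6 - 8 = 121 - 14 ≡ 5; y = λ·(6 - 5) - 6 ≡ 5. → (5, 5)
11P: (5, 5) + (8, 11). λ = (11 - 5)/(8 - 5) ≡ 6/3 mod 17. 3⁻¹ ≡ 6 (mod 17) since 3·6 = 18 ≡ 1, so λ ≡ 2.
  x = λ² - 5 - 8 = 4 - 13 ≡ 8; y = λ·(5 - 8) - 5 ≡ 6. → (8, 6)
12P: (8, 6) + (8, 11): same x and y₁ ≡ -y₂, so the sum is O.
12P = O, so the order is 12.

12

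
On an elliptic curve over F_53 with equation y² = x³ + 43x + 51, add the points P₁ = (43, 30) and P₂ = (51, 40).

(43, 30) + (51, 40). λ = (40 - 30)/(51 - 43) ≡ 10/8 mod 53. 8⁻¹ ≡ 20 (mod 53), so λ ≡ 41.
  x = λ² - 43 - 51 = 1681 - 94 ≡ 50; y = λ·(43 - 50) - 30 ≡ 1. → (50, 1)

(50, 1)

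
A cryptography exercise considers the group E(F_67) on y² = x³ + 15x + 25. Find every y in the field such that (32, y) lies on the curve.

none

x³ + 15x + 25 = 33273 ≡ 41 (mod 67).
41 is a non-residue mod 67; no y exists.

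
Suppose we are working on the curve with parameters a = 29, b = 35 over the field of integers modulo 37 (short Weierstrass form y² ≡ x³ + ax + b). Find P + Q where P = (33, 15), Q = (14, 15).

(27, 22)

(33, 15) + (14, 15). λ = (15 - 15)/(14 - 33) ≡ 0/18 mod 37. 18⁻¹ ≡ 35 (mod 37), so λ ≡ 0.
  x = λ² - 33 - 14 = 0 - 47 ≡ 27; y = λ·(33 - 27) - 15 ≡ 22. → (27, 22)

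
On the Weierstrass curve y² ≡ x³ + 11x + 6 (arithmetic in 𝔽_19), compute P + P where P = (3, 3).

(13, 16)

tangent at (3, 3): λ = (3·3² + 11)/(2·3) ≡ 0/6. 6⁻¹ ≡ 16 (mod 19), so λ ≡ 0·16 ≡ 0.
  x = λ² - 3 - 3 = 0 - 6 ≡ 13; y = λ·(3 - 13) - 3 ≡ 16. → (13, 16)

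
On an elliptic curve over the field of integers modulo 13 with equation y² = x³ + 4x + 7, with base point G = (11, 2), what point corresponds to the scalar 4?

Repeated addition: build up to 4G.
2G: tangent at (11, 2): λ = (3·11² + 4)/(2·2) ≡ 3/4. 4⁻¹ ≡ 10 (mod 13) since 4·10 = 40 ≡ 1, so λ ≡ 3·10 ≡ 4.
  x = λ² - 11 - 11 = 16 - 22 ≡ 7; y = λ·(11 - 7) - 2 ≡ 1. → (7, 1)
3G: (7, 1) + (11, 2). λ = (2 - 1)/(11 - 7) ≡ 1/4 mod 13. 4⁻¹ ≡ 10 (mod 13) since 4·10 = 40 ≡ 1, so λ ≡ 10.
  x = λ² - 7 - 11 = 100 - 18 ≡ 4; y = λ·(7 - 4) - 1 ≡ 3. → (4, 3)
4G: (4, 3) + (11, 2). λ = (2 - 3)/(11 - 4) ≡ 12/7 mod 13. 7⁻¹ ≡ 2 (mod 13), so λ ≡ 11.
  x = λ² - 4 - 11 = 121 - 15 ≡ 2; y = λ·(4 - 2) - 3 ≡ 6. → (2, 6)

(2, 6)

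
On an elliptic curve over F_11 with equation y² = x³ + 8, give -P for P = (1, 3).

(1, 8)

-(1, 3) = (1, -3 mod 11) = (1, 8).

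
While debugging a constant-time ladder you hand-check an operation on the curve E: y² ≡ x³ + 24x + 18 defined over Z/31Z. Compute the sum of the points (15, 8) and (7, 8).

(15, 8) + (7, 8). λ = (8 - 8)/(7 - 15) ≡ 0/23 mod 31. 23⁻¹ ≡ 27 (mod 31) since 23·27 = 621 ≡ 1, so λ ≡ 0.
  x = λ² - 15 - 7 = 0 - 22 ≡ 9; y = λ·(15 - 9) - 8 ≡ 23. → (9, 23)

(9, 23)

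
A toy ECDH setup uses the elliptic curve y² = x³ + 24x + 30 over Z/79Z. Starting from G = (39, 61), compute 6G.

Repeated addition: build up to 6G.
2G: tangent at (39, 61): λ = (3·39² + 24)/(2·61) ≡ 5/43. 43⁻¹ ≡ 68 (mod 79) since 43·68 = 2924 ≡ 1, so λ ≡ 5·68 ≡ 24.
  x = λ² - 39 - 39 = 576 - 78 ≡ 24; y = λ·(39 - 24) - 61 ≡ 62. → (24, 62)
3G: (24, 62) + (39, 61). λ = (61 - 62)/(39 - 24) ≡ 78/15 mod 79. 15⁻¹ ≡ 58 (mod 79), so λ ≡ 21.
  x = λ² - 24 - 39 = 441 - 63 ≡ 62; y = λ·(24 - 62) - 62 ≡ 9. → (62, 9)
4G: (62, 9) + (39, 61). λ = (61 - 9)/(39 - 62) ≡ 52/56 mod 79. 56⁻¹ ≡ 24 (mod 79) since 56·24 = 1344 ≡ 1, so λ ≡ 63.
  x = λ² - 62 - 39 = 3969 - 101 ≡ 76; y = λ·(62 - 76) - 9 ≡ 57. → (76, 57)
5G: (76, 57) + (39, 61). λ = (61 - 57)/(39 - 76) ≡ 4/42 mod 79. 42⁻¹ ≡ 32 (mod 79) since 42·32 = 1344 ≡ 1, so λ ≡ 49.
  x = λ² - 76 - 39 = 2401 - 115 ≡ 74; y = λ·(76 - 74) - 57 ≡ 41. → (74, 41)
6G: (74, 41) + (39, 61). λ = (61 - 41)/(39 - 74) ≡ 20/44 mod 79. 44⁻¹ ≡ 9 (mod 79) since 44·9 = 396 ≡ 1, so λ ≡ 22.
  x = λ² - 74 - 39 = 484 - 113 ≡ 55; y = λ·(74 - 55) - 41 ≡ 61. → (55, 61)

(55, 61)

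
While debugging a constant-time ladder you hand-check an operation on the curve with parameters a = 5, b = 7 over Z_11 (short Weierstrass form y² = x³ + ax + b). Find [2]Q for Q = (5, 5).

(10, 10)

tangent at (5, 5): λ = (3·5² + 5)/(2·5) ≡ 3/10. 10⁻¹ ≡ 10 (mod 11) since 10·10 = 100 ≡ 1, so λ ≡ 3·10 ≡ 8.
  x = λ² - 5 - 5 = 64 - 10 ≡ 10; y = λ·(5 - 10) - 5 ≡ 10. → (10, 10)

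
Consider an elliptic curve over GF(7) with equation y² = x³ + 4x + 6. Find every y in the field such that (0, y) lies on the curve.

none

x³ + 4x + 6 = 6 ≡ 6 (mod 7).
6 is a non-residue mod 7; no y exists.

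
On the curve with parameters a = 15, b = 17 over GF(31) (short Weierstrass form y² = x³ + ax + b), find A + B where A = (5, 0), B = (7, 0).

(19, 0)

(5, 0) + (7, 0). λ = (0 - 0)/(7 - 5) ≡ 0/2 mod 31. 2⁻¹ ≡ 16 (mod 31), so λ ≡ 0.
  x = λ² - 5 - 7 = 0 - 12 ≡ 19; y = λ·(5 - 19) - 0 ≡ 0. → (19, 0)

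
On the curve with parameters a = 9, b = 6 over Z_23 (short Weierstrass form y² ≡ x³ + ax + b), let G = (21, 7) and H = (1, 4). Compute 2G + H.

(12, 5)

First 2G:
Repeated addition: build up to 2G.
2G: tangent at (21, 7): λ = (3·21² + 9)/(2·7) ≡ 21/14. 14⁻¹ ≡ 5 (mod 23), so λ ≡ 21·5 ≡ 13.
  x = λ² - 21 - 21 = 169 - 42 ≡ 12; y = λ·(21 - 12) - 7 ≡ 18. → (12, 18)
2G = (12, 18).
Finally 2G + H:
(12, 18) + (1, 4). λ = (4 - 18)/(1 - 12) ≡ 9/12 mod 23. 12⁻¹ ≡ 2 (mod 23) since 12·2 = 24 ≡ 1, so λ ≡ 18.
  x = λ² - 12 - 1 = 324 - 13 ≡ 12; y = λ·(12 - 12) - 18 ≡ 5. → (12, 5)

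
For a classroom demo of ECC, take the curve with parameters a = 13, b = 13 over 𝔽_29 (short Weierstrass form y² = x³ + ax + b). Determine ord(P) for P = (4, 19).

4

2P: tangent at (4, 19): λ = (3·4² + 13)/(2·19) ≡ 3/9. 9⁻¹ ≡ 13 (mod 29), so λ ≡ 3·13 ≡ 10.
  x = λ² - 4 - 4 = 100 - 8 ≡ 5; y = λ·(4 - 5) - 19 ≡ 0. → (5, 0)
3P: (5, 0) + (4, 19). λ = (19 - 0)/(4 - 5) ≡ 19/28 mod 29. 28⁻¹ ≡ 28 (mod 29) since 28·28 = 784 ≡ 1, so λ ≡ 10.
  x = λ² - 5 - 4 = 100 - 9 ≡ 4; y = λ·(5 - 4) - 0 ≡ 10. → (4, 10)
4P: (4, 10) + (4, 19): same x and y₁ ≡ -y₂, so the sum is the point at infinity.
4P = the point at infinity, so the order is 4.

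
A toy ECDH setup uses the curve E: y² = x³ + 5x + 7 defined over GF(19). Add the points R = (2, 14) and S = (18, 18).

(2, 14) + (18, 18). λ = (18 - 14)/(18 - 2) ≡ 4/16 mod 19. 16⁻¹ ≡ 6 (mod 19), so λ ≡ 5.
  x = λ² - 2 - 18 = 25 - 20 ≡ 5; y = λ·(2 - 5) - 14 ≡ 9. → (5, 9)

(5, 9)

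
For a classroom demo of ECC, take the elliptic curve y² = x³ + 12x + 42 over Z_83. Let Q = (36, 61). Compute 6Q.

Double-and-add on 6 = (110)₂. Start with Q = (36, 61) for the leading 1-bit.
double: tangent at (36, 61): λ = (3·36² + 12)/(2·61) ≡ 82/39. 39⁻¹ ≡ 66 (mod 83), so λ ≡ 82·66 ≡ 17.
  x = λ² - 36 - 36 = 289 - 72 ≡ 51; y = λ·(36 - 51) - 61 ≡ 16. → (51, 16)
add Q: (51, 16) + (36, 61). λ = (61 - 16)/(36 - 51) ≡ 45/68 mod 83. 68⁻¹ ≡ 11 (mod 83), so λ ≡ 80.
  x = λ² - 51 - 36 = 6400 - 87 ≡ 5; y = λ·(51 - 5) - 16 ≡ 12. → (5, 12)
double: tangent at (5, 12): λ = (3·5² + 12)/(2·12) ≡ 4/24. 24⁻¹ ≡ 45 (mod 83) since 24·45 = 1080 ≡ 1, so λ ≡ 4·45 ≡ 14.
  x = λ² - 5 - 5 = 196 - 10 ≡ 20; y = λ·(5 - 20) - 12 ≡ 27. → (20, 27)

(20, 27)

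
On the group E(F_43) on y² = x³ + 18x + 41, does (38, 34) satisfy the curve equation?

no

y² = 34² ≡ 38; x³ + 18x + 41 = 55597 ≡ 41 (mod 43). 38 ≠ 41.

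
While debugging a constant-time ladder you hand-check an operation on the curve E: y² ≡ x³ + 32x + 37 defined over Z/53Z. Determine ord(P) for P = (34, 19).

2P: tangent at (34, 19): λ = (3·34² + 32)/(2·19) ≡ 2/38. 38⁻¹ ≡ 7 (mod 53) since 38·7 = 266 ≡ 1, so λ ≡ 2·7 ≡ 14.
  x = λ² - 34 - 34 = 196 - 68 ≡ 22; y = λ·(34 - 22) - 19 ≡ 43. → (22, 43)
3P: (22, 43) + (34, 19). λ = (19 - 43)/(34 - 22) ≡ 29/12 mod 53. 12⁻¹ ≡ 31 (mod 53), so λ ≡ 51.
  x = λ² - 22 - 34 = 2601 - 56 ≡ 1; y = λ·(22 - 1) - 43 ≡ 21. → (1, 21)
4P: (1, 21) + (34, 19). λ = (19 - 21)/(34 - 1) ≡ 51/33 mod 53. 33⁻¹ ≡ 45 (mod 53), so λ ≡ 16.
  x = λ² - 1 - 34 = 256 - 35 ≡ 9; y = λ·(1 - 9) - 21 ≡ 10. → (9, 10)
5P: (9, 10) + (34, 19). λ = (19 - 10)/(34 - 9) ≡ 9/25 mod 53. 25⁻¹ ≡ 17 (mod 53), so λ ≡ 47.
  x = λ² - 9 - 34 = 2209 - 43 ≡ 46; y = λ·(9 - 46) - 10 ≡ 0. → (46, 0)
6P: (46, 0) + (34, 19). λ = (19 - 0)/(34 - 46) ≡ 19/41 mod 53. 41⁻¹ ≡ 22 (mod 53) since 41·22 = 902 ≡ 1, so λ ≡ 47.
  x = λ² - 46 - 34 = 2209 - 80 ≡ 9; y = λ·(46 - 9) - 0 ≡ 43. → (9, 43)
7P: (9, 43) + (34, 19). λ = (19 - 43)/(34 - 9) ≡ 29/25 mod 53. 25⁻¹ ≡ 17 (mod 53), so λ ≡ 16.
  x = λ² - 9 - 34 = 256 - 43 ≡ 1; y = λ·(9 - 1) - 43 ≡ 32. → (1, 32)
8P: (1, 32) + (34, 19). λ = (19 - 32)/(34 - 1) ≡ 40/33 mod 53. 33⁻¹ ≡ 45 (mod 53), so λ ≡ 51.
  x = λ² - 1 - 34 = 2601 - 35 ≡ 22; y = λ·(1 - 22) - 32 ≡ 10. → (22, 10)
9P: (22, 10) + (34, 19). λ = (19 - 10)/(34 - 22) ≡ 9/12 mod 53. 12⁻¹ ≡ 31 (mod 53), so λ ≡ 14.
  x = λ² - 22 - 34 = 196 - 56 ≡ 34; y = λ·(22 - 34) - 10 ≡ 34. → (34, 34)
10P: (34, 34) + (34, 19): same x and y₁ ≡ -y₂, so the sum is O.
10P = O, so the order is 10.

10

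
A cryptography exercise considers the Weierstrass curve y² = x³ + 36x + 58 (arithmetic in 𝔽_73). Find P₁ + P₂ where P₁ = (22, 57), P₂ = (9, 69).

(7, 19)

(22, 57) + (9, 69). λ = (69 - 57)/(9 - 22) ≡ 12/60 mod 73. 60⁻¹ ≡ 28 (mod 73), so λ ≡ 44.
  x = λ² - 22 - 9 = 1936 - 31 ≡ 7; y = λ·(22 - 7) - 57 ≡ 19. → (7, 19)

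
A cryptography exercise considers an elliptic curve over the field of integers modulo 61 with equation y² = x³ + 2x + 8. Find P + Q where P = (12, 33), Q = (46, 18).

(12, 33) + (46, 18). λ = (18 - 33)/(46 - 12) ≡ 46/34 mod 61. 34⁻¹ ≡ 9 (mod 61), so λ ≡ 48.
  x = λ² - 12 - 46 = 2304 - 58 ≡ 50; y = λ·(12 - 50) - 33 ≡ 34. → (50, 34)

(50, 34)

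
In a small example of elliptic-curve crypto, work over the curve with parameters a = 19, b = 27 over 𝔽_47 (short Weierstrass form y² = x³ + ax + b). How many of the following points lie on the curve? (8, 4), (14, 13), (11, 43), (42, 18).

2

(8, 4): 4² ≡ 16, rhs ≡ 33 → off.
(14, 13): 13² ≡ 28, rhs ≡ 29 → off.
(11, 43): 43² ≡ 16, rhs ≡ 16 → on.
(42, 18): 18² ≡ 42, rhs ≡ 42 → on.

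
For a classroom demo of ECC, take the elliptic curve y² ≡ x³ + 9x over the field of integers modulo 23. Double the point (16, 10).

(4, 10)

tangent at (16, 10): λ = (3·16² + 9)/(2·10) ≡ 18/20. 20⁻¹ ≡ 15 (mod 23) since 20·15 = 300 ≡ 1, so λ ≡ 18·15 ≡ 17.
  x = λ² - 16 - 16 = 289 - 32 ≡ 4; y = λ·(16 - 4) - 10 ≡ 10. → (4, 10)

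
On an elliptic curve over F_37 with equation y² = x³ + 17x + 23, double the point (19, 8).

tangent at (19, 8): λ = (3·19² + 17)/(2·8) ≡ 27/16. 16⁻¹ ≡ 7 (mod 37), so λ ≡ 27·7 ≡ 4.
  x = λ² - 19 - 19 = 16 - 38 ≡ 15; y = λ·(19 - 15) - 8 ≡ 8. → (15, 8)

(15, 8)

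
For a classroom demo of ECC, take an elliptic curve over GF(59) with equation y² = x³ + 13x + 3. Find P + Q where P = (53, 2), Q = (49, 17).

(19, 18)

(53, 2) + (49, 17). λ = (17 - 2)/(49 - 53) ≡ 15/55 mod 59. 55⁻¹ ≡ 44 (mod 59) since 55·44 = 2420 ≡ 1, so λ ≡ 11.
  x = λ² - 53 - 49 = 121 - 102 ≡ 19; y = λ·(53 - 19) - 2 ≡ 18. → (19, 18)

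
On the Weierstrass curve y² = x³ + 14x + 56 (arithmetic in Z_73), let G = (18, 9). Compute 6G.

Double-and-add on 6 = (110)₂. Start with G = (18, 9) for the leading 1-bit.
double: tangent at (18, 9): λ = (3·18² + 14)/(2·9) ≡ 37/18. 18⁻¹ ≡ 69 (mod 73), so λ ≡ 37·69 ≡ 71.
  x = λ² - 18 - 18 = 5041 - 36 ≡ 41; y = λ·(18 - 41) - 9 ≡ 37. → (41, 37)
add G: (41, 37) + (18, 9). λ = (9 - 37)/(18 - 41) ≡ 45/50 mod 73. 50⁻¹ ≡ 19 (mod 73) since 50·19 = 950 ≡ 1, so λ ≡ 52.
  x = λ² - 41 - 18 = 2704 - 59 ≡ 17; y = λ·(41 - 17) - 37 ≡ 43. → (17, 43)
double: tangent at (17, 43): λ = (3·17² + 14)/(2·43) ≡ 5/13. 13⁻¹ ≡ 45 (mod 73), so λ ≡ 5·45 ≡ 6.
  x = λ² - 17 - 17 = 36 - 34 ≡ 2; y = λ·(17 - 2) - 43 ≡ 47. → (2, 47)

(2, 47)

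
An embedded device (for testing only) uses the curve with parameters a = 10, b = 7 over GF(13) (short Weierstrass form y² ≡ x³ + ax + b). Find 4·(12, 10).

(8, 1)

Write P = (12, 10).
Repeated addition: build up to 4P.
2P: tangent at (12, 10): λ = (3·12² + 10)/(2·10) ≡ 0/7. 7⁻¹ ≡ 2 (mod 13), so λ ≡ 0·2 ≡ 0.
  x = λ² - 12 - 12 = 0 - 24 ≡ 2; y = λ·(12 - 2) - 10 ≡ 3. → (2, 3)
3P: (2, 3) + (12, 10). λ = (10 - 3)/(12 - 2) ≡ 7/10 mod 13. 10⁻¹ ≡ 4 (mod 13) since 10·4 = 40 ≡ 1, so λ ≡ 2.
  x = λ² - 2 - 12 = 4 - 14 ≡ 3; y = λ·(2 - 3) - 3 ≡ 8. → (3, 8)
4P: (3, 8) + (12, 10). λ = (10 - 8)/(12 - 3) ≡ 2/9 mod 13. 9⁻¹ ≡ 3 (mod 13), so λ ≡ 6.
  x = λ² - 3 - 12 = 36 - 15 ≡ 8; y = λ·(3 - 8) - 8 ≡ 1. → (8, 1)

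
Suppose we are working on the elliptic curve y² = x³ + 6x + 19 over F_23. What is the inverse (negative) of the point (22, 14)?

-(22, 14) = (22, -14 mod 23) = (22, 9).

(22, 9)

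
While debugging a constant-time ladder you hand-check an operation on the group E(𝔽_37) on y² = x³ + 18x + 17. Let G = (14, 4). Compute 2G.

(19, 15)

tangent at (14, 4): λ = (3·14² + 18)/(2·4) ≡ 14/8. 8⁻¹ ≡ 14 (mod 37), so λ ≡ 14·14 ≡ 11.
  x = λ² - 14 - 14 = 121 - 28 ≡ 19; y = λ·(14 - 19) - 4 ≡ 15. → (19, 15)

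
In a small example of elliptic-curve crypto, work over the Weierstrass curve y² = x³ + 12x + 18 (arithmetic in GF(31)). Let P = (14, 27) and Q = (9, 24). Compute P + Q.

(22, 24)

(14, 27) + (9, 24). λ = (24 - 27)/(9 - 14) ≡ 28/26 mod 31. 26⁻¹ ≡ 6 (mod 31), so λ ≡ 13.
  x = λ² - 14 - 9 = 169 - 23 ≡ 22; y = λ·(14 - 22) - 27 ≡ 24. → (22, 24)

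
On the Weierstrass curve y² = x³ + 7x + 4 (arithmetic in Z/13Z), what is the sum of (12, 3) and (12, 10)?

The two points share x = 12 and their y-coordinates satisfy 3 + 10 ≡ 0 (mod 13), so they are inverses. Their sum is 𝒪.

O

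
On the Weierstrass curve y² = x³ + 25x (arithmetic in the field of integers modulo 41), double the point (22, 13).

(36, 18)

tangent at (22, 13): λ = (3·22² + 25)/(2·13) ≡ 1/26. 26⁻¹ ≡ 30 (mod 41) since 26·30 = 780 ≡ 1, so λ ≡ 1·30 ≡ 30.
  x = λ² - 22 - 22 = 900 - 44 ≡ 36; y = λ·(22 - 36) - 13 ≡ 18. → (36, 18)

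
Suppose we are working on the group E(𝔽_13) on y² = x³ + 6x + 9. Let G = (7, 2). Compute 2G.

tangent at (7, 2): λ = (3·7² + 6)/(2·2) ≡ 10/4. 4⁻¹ ≡ 10 (mod 13), so λ ≡ 10·10 ≡ 9.
  x = λ² - 7 - 7 = 81 - 14 ≡ 2; y = λ·(7 - 2) - 2 ≡ 4. → (2, 4)

(2, 4)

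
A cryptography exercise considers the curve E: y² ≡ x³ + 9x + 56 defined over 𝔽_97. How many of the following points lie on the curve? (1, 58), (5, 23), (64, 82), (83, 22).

2

(1, 58): 58² ≡ 66, rhs ≡ 66 → on.
(5, 23): 23² ≡ 44, rhs ≡ 32 → off.
(64, 82): 82² ≡ 31, rhs ≡ 3 → off.
(83, 22): 22² ≡ 96, rhs ≡ 96 → on.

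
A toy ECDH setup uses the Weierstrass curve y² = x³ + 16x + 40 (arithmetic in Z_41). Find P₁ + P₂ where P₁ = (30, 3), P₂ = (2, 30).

(30, 3) + (2, 30). λ = (30 - 3)/(2 - 30) ≡ 27/13 mod 41. 13⁻¹ ≡ 19 (mod 41) since 13·19 = 247 ≡ 1, so λ ≡ 21.
  x = λ² - 30 - 2 = 441 - 32 ≡ 40; y = λ·(30 - 40) - 3 ≡ 33. → (40, 33)

(40, 33)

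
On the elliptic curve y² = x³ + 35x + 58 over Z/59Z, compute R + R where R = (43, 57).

(54, 42)

tangent at (43, 57): λ = (3·43² + 35)/(2·57) ≡ 36/55. 55⁻¹ ≡ 44 (mod 59), so λ ≡ 36·44 ≡ 50.
  x = λ² - 43 - 43 = 2500 - 86 ≡ 54; y = λ·(43 - 54) - 57 ≡ 42. → (54, 42)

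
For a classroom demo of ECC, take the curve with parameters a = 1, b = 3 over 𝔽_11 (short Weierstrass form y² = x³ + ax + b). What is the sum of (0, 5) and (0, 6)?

The two points share x = 0 and their y-coordinates satisfy 5 + 6 ≡ 0 (mod 11), so they are inverses. Their sum is O.

O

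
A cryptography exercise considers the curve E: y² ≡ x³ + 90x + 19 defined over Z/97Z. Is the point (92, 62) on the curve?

no

y² = 62² ≡ 61; x³ + 90x + 19 = 786987 ≡ 26 (mod 97). 61 ≠ 26.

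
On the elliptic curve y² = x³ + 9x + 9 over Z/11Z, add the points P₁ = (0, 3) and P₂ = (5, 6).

(9, 7)

(0, 3) + (5, 6). λ = (6 - 3)/(5 - 0) ≡ 3/5 mod 11. 5⁻¹ ≡ 9 (mod 11), so λ ≡ 5.
  x = λ² - 0 - 5 = 25 - 5 ≡ 9; y = λ·(0 - 9) - 3 ≡ 7. → (9, 7)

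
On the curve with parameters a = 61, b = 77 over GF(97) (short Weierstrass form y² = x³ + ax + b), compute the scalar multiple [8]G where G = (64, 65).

Repeated addition: build up to 8G.
2G: tangent at (64, 65): λ = (3·64² + 61)/(2·65) ≡ 30/33. 33⁻¹ ≡ 50 (mod 97) since 33·50 = 1650 ≡ 1, so λ ≡ 30·50 ≡ 45.
  x = λ² - 64 - 64 = 2025 - 128 ≡ 54; y = λ·(64 - 54) - 65 ≡ 94. → (54, 94)
3G: (54, 94) + (64, 65). λ = (65 - 94)/(64 - 54) ≡ 68/10 mod 97. 10⁻¹ ≡ 68 (mod 97), so λ ≡ 65.
  x = λ² - 54 - 64 = 4225 - 118 ≡ 33; y = λ·(54 - 33) - 94 ≡ 10. → (33, 10)
4G: (33, 10) + (64, 65). λ = (65 - 10)/(64 - 33) ≡ 55/31 mod 97. 31⁻¹ ≡ 72 (mod 97), so λ ≡ 80.
  x = λ² - 33 - 64 = 6400 - 97 ≡ 95; y = λ·(33 - 95) - 10 ≡ 74. → (95, 74)
5G: (95, 74) + (64, 65). λ = (65 - 74)/(64 - 95) ≡ 88/66 mod 97. 66⁻¹ ≡ 25 (mod 97), so λ ≡ 66.
  x = λ² - 95 - 64 = 4356 - 159 ≡ 26; y = λ·(95 - 26) - 74 ≡ 18. → (26, 18)
6G: (26, 18) + (64, 65). λ = (65 - 18)/(64 - 26) ≡ 47/38 mod 97. 38⁻¹ ≡ 23 (mod 97), so λ ≡ 14.
  x = λ² - 26 - 64 = 196 - 90 ≡ 9; y = λ·(26 - 9) - 18 ≡ 26. → (9, 26)
7G: (9, 26) + (64, 65). λ = (65 - 26)/(64 - 9) ≡ 39/55 mod 97. 55⁻¹ ≡ 30 (mod 97), so λ ≡ 6.
  x = λ² - 9 - 64 = 36 - 73 ≡ 60; y = λ·(9 - 60) - 26 ≡ 56. → (60, 56)
8G: (60, 56) + (64, 65). λ = (65 - 56)/(64 - 60) ≡ 9/4 mod 97. 4⁻¹ ≡ 73 (mod 97) since 4·73 = 292 ≡ 1, so λ ≡ 75.
  x = λ² - 60 - 64 = 5625 - 124 ≡ 69; y = λ·(60 - 69) - 56 ≡ 45. → (69, 45)

(69, 45)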